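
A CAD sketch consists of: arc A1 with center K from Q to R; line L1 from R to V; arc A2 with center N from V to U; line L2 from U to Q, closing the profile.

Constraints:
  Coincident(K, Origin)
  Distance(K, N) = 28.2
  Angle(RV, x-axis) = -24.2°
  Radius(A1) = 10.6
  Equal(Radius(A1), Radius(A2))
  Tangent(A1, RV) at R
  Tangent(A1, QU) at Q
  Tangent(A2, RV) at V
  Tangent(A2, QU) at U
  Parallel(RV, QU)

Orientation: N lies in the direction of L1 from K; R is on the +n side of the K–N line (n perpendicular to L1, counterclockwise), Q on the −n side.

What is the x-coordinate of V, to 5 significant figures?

30.067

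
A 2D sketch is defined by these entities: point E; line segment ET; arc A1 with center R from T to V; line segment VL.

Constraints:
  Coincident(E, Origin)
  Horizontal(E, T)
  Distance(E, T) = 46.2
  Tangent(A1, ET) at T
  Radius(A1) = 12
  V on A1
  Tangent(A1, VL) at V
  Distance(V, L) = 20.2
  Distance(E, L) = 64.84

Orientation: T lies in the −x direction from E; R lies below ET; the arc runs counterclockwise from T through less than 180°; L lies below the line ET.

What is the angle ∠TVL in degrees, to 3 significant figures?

131°

Checks: |RV| = 12.00 ✓; ∠(RV, VL) = 90.00° ✓; |VL| = 20.20 ✓; |EL| = 64.84 ✓.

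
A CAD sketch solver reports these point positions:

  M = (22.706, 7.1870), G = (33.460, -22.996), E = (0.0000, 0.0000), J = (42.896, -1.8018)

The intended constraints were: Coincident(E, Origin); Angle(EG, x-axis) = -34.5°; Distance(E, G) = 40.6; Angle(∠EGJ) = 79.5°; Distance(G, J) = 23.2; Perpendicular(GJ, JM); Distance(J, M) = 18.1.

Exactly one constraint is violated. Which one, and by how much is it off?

Distance(J, M) = 18.1 — off by 4.00.

E = (0.00, 0.00) ✓; EG at -34.50° ✓; |EG| = 40.60 ✓; ∠EGJ = 79.50° ✓; |GJ| = 23.20 ✓; ∠(GJ, JM) = 90.00° ✓; |JM| = 22.10 ✗.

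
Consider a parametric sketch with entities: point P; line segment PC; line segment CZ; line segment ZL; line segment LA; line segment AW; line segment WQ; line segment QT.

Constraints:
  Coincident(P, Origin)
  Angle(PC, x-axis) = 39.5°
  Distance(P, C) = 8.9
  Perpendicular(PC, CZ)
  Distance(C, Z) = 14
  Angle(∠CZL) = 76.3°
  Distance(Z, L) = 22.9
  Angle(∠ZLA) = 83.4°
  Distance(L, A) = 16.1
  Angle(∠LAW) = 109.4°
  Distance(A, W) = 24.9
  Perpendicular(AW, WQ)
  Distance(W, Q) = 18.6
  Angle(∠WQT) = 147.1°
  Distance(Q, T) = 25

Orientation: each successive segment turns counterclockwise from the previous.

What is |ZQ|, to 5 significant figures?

8.0889

P is at the origin; PC runs at 39.5° with length 8.9, so C = (6.8675, 5.6611). PC ⟂ CZ, so CZ runs at 129.50°; with |CZ| = 14.0, Z = (-2.0376, 16.464). ∠CZL = 76.3° gives ZL at -126.80° from the x-axis; with |ZL| = 22.9, L = (-15.755, -1.8729). ∠ZLA = 83.4° gives LA at -30.200° from the x-axis; with |LA| = 16.1, A = (-1.8405, -9.9715). ∠LAW = 109.4° gives AW at 40.400° from the x-axis; with |AW| = 24.9, W = (17.122, 6.1667). AW is perpendicular to WQ, so WQ runs at 130.40°; with |WQ| = 18.6, Q = (5.0668, 20.331). Then |ZQ| = |Q − Z| = 8.0889.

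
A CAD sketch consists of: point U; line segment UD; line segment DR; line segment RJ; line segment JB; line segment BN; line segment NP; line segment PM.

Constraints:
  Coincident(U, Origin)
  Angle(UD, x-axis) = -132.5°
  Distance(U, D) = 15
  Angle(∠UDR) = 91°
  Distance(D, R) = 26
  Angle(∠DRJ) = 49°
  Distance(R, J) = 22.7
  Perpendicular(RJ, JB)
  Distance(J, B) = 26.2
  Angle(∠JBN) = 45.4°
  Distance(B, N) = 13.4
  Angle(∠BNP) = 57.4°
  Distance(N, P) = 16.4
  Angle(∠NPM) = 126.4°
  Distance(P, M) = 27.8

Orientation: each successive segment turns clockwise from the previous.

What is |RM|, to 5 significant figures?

59.167

U is at the origin; UD runs at -132.5° with length 15.0, so D = (-10.134, -11.059). ∠UDR = 91.0° gives DR at 138.50° from the x-axis; with |DR| = 26.0, R = (-29.607, 6.1690). ∠DRJ = 49.0° gives RJ at 7.5000° from the x-axis; with |RJ| = 22.7, J = (-7.1009, 9.1319). The perpendicularity gives JB at right angles to RJ, so JB runs at -82.500°; with |JB| = 26.2, B = (-3.6811, -16.844). ∠JBN = 45.4° gives BN at 142.90° from the x-axis; with |BN| = 13.4, N = (-14.369, -8.7610). ∠BNP = 57.4° gives NP at 20.300° from the x-axis; with |NP| = 16.4, P = (1.0126, -3.0712). ∠NPM = 126.4° gives PM at -33.300° from the x-axis; with |PM| = 27.8, M = (24.248, -18.334). Then |RM| = |M − R| = 59.167.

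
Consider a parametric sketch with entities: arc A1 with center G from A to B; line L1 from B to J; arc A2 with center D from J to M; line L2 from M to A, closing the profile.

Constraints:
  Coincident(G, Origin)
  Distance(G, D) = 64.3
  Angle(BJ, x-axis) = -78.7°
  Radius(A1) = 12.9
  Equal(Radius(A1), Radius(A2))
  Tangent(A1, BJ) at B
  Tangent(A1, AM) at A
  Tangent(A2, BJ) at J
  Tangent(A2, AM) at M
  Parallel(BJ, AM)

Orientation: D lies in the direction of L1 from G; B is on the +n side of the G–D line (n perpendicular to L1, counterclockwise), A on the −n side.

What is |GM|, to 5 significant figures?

65.581

The slot axis is L1's direction at -78.7°, so u = (cos -78.7°, sin -78.7°) = (0.19595, -0.98061) and n = (−sin -78.7°, cos -78.7°) = (0.98061, 0.19595). G is at the origin and D lies 64.3 along u from G, so D = 64.3·u = (12.599, -63.054). Tangency of A1 to both parallel lines with radius 12.9 puts B and A at G ± 12.9·n: B = (12.650, 2.5277), A = (-12.650, -2.5277). Equal radii place J and M the same way about D: J = D + 12.9·n = (25.249, -60.526), M = D − 12.9·n = (-0.050592, -65.581). Then |GM| = |M − G| = 65.581.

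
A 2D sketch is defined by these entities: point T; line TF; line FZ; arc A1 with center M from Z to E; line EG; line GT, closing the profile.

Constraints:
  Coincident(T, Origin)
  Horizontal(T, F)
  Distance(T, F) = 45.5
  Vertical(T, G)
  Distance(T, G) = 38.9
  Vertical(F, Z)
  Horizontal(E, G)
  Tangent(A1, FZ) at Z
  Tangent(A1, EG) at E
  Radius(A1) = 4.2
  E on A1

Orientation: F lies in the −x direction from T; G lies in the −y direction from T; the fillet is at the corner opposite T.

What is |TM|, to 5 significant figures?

53.942

T is at the origin; TF is horizontal with |TF| = 45.5 and F on the −x side, so F = (-45.500, 0.0000). TG is vertical with |TG| = 38.9 and G on the −y side, so G = (0.0000, -38.900). The virtual corner opposite T is at (-45.500, -38.900). A1 meets FZ tangentially, so MZ is at right angles to FZ and the tangent condition forces ME to be normal to EG, with radius 4.2, so the center M sits 4.2 in from both sides at M = (-41.300, -34.700). Then |TM| = |M − T| = 53.942.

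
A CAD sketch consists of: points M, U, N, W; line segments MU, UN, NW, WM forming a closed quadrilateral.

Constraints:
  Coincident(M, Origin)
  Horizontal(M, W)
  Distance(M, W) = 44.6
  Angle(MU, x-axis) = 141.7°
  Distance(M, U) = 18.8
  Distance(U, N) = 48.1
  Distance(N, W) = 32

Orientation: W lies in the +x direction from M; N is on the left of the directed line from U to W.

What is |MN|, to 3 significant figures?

41.6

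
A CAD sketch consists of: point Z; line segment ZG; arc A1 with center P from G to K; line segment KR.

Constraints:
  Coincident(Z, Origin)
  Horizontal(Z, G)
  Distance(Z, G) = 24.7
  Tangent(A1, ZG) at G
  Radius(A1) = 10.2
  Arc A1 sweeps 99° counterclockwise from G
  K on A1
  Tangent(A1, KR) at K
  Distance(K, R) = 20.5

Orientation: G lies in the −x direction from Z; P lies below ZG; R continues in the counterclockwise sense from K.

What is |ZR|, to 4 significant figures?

44.98

On A1, G sits at bearing 90° from P; a 99° counterclockwise sweep puts K at bearing 189°, so K = P + 10.2·(cos 189°, sin 189°) = (-34.77, -11.80). Since A1 is tangent to KR there, PK ⟂ KR, so KR runs along (−sin 189°, cos 189°); with |KR| = 20.5, R = (-31.57, -32.04). Then |ZR| = |R − Z| = 44.98.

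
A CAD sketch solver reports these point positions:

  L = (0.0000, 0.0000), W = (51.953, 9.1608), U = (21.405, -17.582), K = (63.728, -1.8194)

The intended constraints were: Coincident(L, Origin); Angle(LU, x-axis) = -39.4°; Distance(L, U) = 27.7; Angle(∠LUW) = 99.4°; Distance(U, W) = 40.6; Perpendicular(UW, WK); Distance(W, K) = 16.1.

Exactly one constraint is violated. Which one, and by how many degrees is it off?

Perpendicular(UW, WK) — off by 5.80°.

L = (0.00, 0.00) ✓; LU at -39.40° ✓; |LU| = 27.70 ✓; ∠LUW = 99.40° ✓; |UW| = 40.60 ✓; ∠(UW, WK) = 84.20° ✗; |WK| = 16.10 ✓.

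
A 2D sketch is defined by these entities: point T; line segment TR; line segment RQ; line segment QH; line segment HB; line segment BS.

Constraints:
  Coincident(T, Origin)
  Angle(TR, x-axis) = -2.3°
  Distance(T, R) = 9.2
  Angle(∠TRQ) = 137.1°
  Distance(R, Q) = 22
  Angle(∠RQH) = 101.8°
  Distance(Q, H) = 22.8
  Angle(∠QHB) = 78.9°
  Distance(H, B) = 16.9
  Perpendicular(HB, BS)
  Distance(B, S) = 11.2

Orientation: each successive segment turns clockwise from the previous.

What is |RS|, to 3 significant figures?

14.9

T is at the origin; TR runs at -2.3° with length 9.2, so R = (9.19, -0.369). ∠TRQ = 137.1° gives RQ at -45.2° from the x-axis; with |RQ| = 22.0, Q = (24.7, -16.0). ∠RQH = 101.8° gives QH at -123° from the x-axis; with |QH| = 22.8, H = (12.1, -35.0). ∠QHB = 78.9° gives HB at 136° from the x-axis; with |HB| = 16.9, B = (0.0896, -23.2). HB ⟂ BS, so BS runs at 45.5°; with |BS| = 11.2, S = (7.94, -15.2). Then |RS| = |S − R| = 14.9.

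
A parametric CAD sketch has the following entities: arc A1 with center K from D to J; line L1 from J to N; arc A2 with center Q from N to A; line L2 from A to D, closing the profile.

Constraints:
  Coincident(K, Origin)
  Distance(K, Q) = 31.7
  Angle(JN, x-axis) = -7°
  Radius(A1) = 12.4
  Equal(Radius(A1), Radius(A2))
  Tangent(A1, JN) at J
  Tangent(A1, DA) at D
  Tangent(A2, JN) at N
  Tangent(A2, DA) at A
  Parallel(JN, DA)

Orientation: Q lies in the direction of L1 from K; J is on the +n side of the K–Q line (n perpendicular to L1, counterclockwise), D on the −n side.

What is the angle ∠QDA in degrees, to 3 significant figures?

21.4°

The slot axis is L1's direction at -7.0°, so u = (cos -7.0°, sin -7.0°) = (0.993, -0.122) and n = (−sin -7.0°, cos -7.0°) = (0.122, 0.993). K is at the origin and Q lies 31.7 along u from K, so Q = 31.7·u = (31.5, -3.86). Tangency of A1 to both parallel lines with radius 12.4 puts J and D at K ± 12.4·n: J = (1.51, 12.3), D = (-1.51, -12.3). Equal radii place N and A the same way about Q: N = Q + 12.4·n = (33.0, 8.44), A = Q − 12.4·n = (30.0, -16.2). Then cos ∠QDA = DQ·DA / (|DQ||DA|), giving 21.4°.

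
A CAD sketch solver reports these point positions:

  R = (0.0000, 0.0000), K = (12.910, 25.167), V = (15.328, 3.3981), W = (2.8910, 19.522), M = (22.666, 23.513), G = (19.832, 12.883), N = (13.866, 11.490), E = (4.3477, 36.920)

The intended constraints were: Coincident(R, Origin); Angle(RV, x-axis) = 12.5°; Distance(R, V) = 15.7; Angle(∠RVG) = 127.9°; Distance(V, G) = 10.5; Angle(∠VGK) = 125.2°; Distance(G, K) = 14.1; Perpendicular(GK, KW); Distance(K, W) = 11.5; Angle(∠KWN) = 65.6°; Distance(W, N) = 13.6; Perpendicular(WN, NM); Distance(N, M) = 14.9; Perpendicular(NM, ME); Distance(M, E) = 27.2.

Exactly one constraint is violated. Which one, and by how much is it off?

Distance(M, E) = 27.2 — off by 4.50.

R = (0.00, 0.00) ✓; RV at 12.50° ✓; |RV| = 15.70 ✓; ∠RVG = 127.9° ✓; |VG| = 10.50 ✓; ∠VGK = 125.2° ✓; |GK| = 14.10 ✓; ∠(GK, KW) = 90.00° ✓; |KW| = 11.50 ✓; ∠KWN = 65.60° ✓; |WN| = 13.60 ✓; ∠(WN, NM) = 90.00° ✓; |NM| = 14.90 ✓; ∠(NM, ME) = 90.00° ✓; |ME| = 22.70 ✗.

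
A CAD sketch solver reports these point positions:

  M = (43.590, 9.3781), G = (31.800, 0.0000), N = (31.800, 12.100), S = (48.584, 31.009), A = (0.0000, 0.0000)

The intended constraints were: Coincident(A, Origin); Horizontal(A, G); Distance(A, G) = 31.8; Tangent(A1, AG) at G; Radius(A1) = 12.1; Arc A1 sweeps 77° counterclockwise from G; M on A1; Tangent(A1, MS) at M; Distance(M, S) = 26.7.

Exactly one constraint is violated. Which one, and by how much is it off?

Distance(M, S) = 26.7 — off by 4.50.

A = (0.00, 0.00) ✓; A.y = 0.00, G.y = 0.00 ✓; |AG| = 31.80 ✓; ∠(NG, GA) = 90.00° ✓; |NG| = 12.10 ✓; bearing(N→M) − bearing(N→G) = 77.00° ✓; |NM| = 12.10 ✓; ∠(NM, MS) = 90.00° ✓; |MS| = 22.20 ✗.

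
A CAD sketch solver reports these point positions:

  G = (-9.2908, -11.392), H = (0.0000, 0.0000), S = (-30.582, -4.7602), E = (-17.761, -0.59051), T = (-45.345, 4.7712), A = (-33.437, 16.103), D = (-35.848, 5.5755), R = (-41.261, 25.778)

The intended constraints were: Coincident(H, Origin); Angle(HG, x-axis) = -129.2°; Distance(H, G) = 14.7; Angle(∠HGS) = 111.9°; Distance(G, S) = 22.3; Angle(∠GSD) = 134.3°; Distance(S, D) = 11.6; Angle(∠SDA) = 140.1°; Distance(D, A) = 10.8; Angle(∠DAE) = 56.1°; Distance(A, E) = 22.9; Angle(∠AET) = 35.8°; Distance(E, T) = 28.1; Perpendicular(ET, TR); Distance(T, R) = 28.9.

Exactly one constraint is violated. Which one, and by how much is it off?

Distance(T, R) = 28.9 — off by 7.50.

H = (0.00, 0.00) ✓; HG at -129.2° ✓; |HG| = 14.70 ✓; ∠HGS = 111.9° ✓; |GS| = 22.30 ✓; ∠GSD = 134.3° ✓; |SD| = 11.60 ✓; ∠SDA = 140.1° ✓; |DA| = 10.80 ✓; ∠DAE = 56.10° ✓; |AE| = 22.90 ✓; ∠AET = 35.80° ✓; |ET| = 28.10 ✓; ∠(ET, TR) = 90.00° ✓; |TR| = 21.40 ✗.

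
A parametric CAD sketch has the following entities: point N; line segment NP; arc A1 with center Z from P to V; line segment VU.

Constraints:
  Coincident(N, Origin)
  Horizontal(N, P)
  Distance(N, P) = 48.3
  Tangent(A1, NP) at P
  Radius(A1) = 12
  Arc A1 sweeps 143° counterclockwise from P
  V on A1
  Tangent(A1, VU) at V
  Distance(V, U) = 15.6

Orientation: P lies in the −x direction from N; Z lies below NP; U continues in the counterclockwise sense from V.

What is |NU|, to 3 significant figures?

53.0

N is at the origin; NP is horizontal with |NP| = 48.3 and P on the −x side, so P = (-48.3, 0.00). The tangent condition forces ZP to be normal to NP, so Z = P + (0, -12) = (-48.3, -12.0). On A1, P sits at bearing 90° from Z; a 143° counterclockwise sweep puts V at bearing 233°, so V = Z + 12.0·(cos 233°, sin 233°) = (-55.5, -21.6). The tangent condition forces ZV to be normal to VU, so VU runs along (−sin 233°, cos 233°); with |VU| = 15.6, U = (-43.1, -31.0). Then |NU| = |U − N| = 53.0.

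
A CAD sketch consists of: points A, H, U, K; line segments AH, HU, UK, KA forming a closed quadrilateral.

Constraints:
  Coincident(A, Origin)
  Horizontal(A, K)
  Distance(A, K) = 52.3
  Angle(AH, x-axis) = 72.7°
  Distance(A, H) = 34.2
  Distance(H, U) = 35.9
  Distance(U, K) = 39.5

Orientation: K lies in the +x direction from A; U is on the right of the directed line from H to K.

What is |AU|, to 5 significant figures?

13.301

Checks: |HU| = 35.90 ✓; |UK| = 39.50 ✓.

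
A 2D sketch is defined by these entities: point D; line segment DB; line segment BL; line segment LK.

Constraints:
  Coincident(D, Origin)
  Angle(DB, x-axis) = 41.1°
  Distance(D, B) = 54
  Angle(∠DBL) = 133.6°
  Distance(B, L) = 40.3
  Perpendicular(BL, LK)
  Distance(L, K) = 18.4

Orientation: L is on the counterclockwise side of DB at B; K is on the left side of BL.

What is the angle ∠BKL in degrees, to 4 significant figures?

65.46°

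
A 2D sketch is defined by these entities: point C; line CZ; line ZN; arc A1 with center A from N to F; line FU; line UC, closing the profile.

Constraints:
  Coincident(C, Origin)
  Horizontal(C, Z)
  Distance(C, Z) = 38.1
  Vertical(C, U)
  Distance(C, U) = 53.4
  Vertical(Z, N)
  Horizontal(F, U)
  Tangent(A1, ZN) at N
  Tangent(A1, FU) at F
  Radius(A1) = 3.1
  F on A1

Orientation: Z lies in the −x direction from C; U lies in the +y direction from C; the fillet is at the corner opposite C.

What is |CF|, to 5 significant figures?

63.848

The virtual corner opposite C is at (-38.100, 53.400). Since A1 is tangent to ZN there, AN ⟂ ZN and the tangent condition forces AF to be normal to FU, with radius 3.1, so the center A sits 3.1 in from both sides at A = (-35.000, 50.300). That places the tangent points at N = (-38.100, 50.300) on ZN and F = (-35.000, 53.400) on FU. Then |CF| = |F − C| = 63.848.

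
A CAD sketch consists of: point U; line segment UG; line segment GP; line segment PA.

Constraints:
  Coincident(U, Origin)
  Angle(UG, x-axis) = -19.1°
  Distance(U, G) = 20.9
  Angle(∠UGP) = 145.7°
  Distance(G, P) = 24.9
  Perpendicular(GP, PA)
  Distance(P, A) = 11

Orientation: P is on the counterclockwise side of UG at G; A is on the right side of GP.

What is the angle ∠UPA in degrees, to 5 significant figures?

105.61°

U is at the origin; UG runs at -19.1° with length 20.9, so G = 20.9·(cos -19.1°, sin -19.1°) = (19.749, -6.8389). ∠UGP = 145.7°, so GP runs at -19.1° + (180° − 145.7°) = 15.200° from the x-axis; with |GP| = 24.9, P = G + 24.9·(cos 15.200°, sin 15.200°) = (43.778, -0.31034). GP ⟂ PA; with |PA| = 11.0 on the right of GP, A = P + 11.0·(0.26219, -0.96502) = (46.662, -10.926). Then cos ∠UPA = PU·PA / (|PU||PA|), giving 105.61°.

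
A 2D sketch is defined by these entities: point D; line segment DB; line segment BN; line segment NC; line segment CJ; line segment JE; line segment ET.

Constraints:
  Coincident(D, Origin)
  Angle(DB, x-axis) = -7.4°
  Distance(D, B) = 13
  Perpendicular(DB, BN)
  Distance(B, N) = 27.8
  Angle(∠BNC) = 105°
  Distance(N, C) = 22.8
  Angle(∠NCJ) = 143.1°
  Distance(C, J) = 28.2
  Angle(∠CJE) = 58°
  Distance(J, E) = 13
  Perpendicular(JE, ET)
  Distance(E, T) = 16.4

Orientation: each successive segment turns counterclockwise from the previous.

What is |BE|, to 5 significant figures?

40.756

∠NCJ = 143.1° gives CJ at -165.50° from the x-axis; with |CJ| = 28.2, J = (-31.909, 27.522). ∠CJE = 58.0° gives JE at -43.500° from the x-axis; with |JE| = 13.0, E = (-22.479, 18.573). Then |BE| = |E − B| = 40.756.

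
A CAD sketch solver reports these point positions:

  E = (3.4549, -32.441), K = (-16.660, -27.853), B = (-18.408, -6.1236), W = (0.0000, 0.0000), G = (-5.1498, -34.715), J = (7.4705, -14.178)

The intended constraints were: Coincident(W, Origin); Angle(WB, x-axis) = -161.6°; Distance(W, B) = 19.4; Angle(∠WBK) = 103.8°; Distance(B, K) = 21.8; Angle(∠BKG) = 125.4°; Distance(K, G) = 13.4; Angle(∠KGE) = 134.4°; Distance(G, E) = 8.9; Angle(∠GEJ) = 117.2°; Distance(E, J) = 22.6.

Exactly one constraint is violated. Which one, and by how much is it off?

Distance(E, J) = 22.6 — off by 3.90.

W = (0.00, 0.00) ✓; WB at -161.6° ✓; |WB| = 19.40 ✓; ∠WBK = 103.8° ✓; |BK| = 21.80 ✓; ∠BKG = 125.4° ✓; |KG| = 13.40 ✓; ∠KGE = 134.4° ✓; |GE| = 8.900 ✓; ∠GEJ = 117.2° ✓; |EJ| = 18.70 ✗.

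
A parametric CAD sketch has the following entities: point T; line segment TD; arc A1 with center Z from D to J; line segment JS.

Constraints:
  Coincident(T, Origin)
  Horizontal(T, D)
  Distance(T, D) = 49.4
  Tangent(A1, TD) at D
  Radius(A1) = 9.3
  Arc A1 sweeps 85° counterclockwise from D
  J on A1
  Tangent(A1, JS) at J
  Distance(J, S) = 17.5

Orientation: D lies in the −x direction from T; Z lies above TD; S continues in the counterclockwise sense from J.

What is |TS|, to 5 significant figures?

46.505

On A1, D sits at bearing -90° from Z; an 85° counterclockwise sweep puts J at bearing -5°, so J = Z + 9.3·(cos -5°, sin -5°) = (-40.135, 8.4895). The tangent condition forces ZJ to be normal to JS, so JS runs along (−sin -5°, cos -5°); with |JS| = 17.5, S = (-38.610, 25.923). Then |TS| = |S − T| = 46.505.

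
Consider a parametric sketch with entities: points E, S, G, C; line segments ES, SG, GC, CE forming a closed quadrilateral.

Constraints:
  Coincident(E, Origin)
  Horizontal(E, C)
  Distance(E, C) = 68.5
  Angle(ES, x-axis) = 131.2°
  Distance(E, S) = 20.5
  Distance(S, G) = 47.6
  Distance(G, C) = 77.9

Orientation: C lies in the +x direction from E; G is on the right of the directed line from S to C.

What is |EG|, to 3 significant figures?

31.1

Checks: |SG| = 47.60 ✓; |GC| = 77.90 ✓.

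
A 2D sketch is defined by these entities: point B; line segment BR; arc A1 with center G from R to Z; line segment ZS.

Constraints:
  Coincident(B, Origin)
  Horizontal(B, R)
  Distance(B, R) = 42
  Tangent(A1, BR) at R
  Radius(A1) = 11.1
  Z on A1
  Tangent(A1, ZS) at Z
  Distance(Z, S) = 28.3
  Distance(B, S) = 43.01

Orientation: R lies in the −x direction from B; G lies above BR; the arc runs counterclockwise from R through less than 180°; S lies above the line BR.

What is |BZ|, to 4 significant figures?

32.34

B is at the origin; BR is horizontal with |BR| = 42.0 and R on the −x side, so R = (-42.00, 0.000). The tangent condition forces GR to be normal to BR, so G = R + (0, 11.1) = (-42.00, 11.10). Since GZ ⟂ ZS (tangency), |GS| = √(11.1² + 28.3²) = 30.40 regardless of where Z sits on A1. So S lies on both circle(B, 43.01) and circle(G, 30.40); the above-BR intersection is S = (-24.07, 35.65). Z is the foot of the tangent from S: Z = (-31.27, 8.277).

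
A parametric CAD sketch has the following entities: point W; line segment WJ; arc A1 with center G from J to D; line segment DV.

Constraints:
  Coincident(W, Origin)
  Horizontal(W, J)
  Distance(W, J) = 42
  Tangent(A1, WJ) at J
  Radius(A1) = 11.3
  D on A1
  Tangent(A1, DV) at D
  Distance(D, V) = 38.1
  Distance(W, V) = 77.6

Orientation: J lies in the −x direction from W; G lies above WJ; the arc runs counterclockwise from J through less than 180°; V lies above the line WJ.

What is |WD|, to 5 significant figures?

39.869

Checks: |WJ| = 42.00 ✓; |GD| = 11.30 ✓; ∠(GD, DV) = 90.00° ✓; |DV| = 38.10 ✓; |WV| = 77.60 ✓.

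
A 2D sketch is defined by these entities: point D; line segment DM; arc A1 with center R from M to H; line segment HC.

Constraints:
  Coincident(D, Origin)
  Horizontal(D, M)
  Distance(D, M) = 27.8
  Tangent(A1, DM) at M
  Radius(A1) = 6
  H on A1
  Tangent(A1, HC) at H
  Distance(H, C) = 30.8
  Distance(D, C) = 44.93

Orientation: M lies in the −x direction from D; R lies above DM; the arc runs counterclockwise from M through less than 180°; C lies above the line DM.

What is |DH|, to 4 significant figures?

22.82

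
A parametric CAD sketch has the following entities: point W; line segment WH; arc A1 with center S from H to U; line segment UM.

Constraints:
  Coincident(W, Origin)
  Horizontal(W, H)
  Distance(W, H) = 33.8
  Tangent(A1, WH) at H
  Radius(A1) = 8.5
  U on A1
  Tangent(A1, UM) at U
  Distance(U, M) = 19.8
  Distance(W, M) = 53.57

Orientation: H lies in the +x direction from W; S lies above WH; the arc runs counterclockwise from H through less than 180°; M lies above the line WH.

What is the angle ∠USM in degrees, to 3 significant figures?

66.8°

W is at the origin; WH is horizontal with |WH| = 33.8 and H on the +x side, so H = (33.8, 0.00). Tangency of A1 to WH means the radius SH is perpendicular to WH, so S = H + (0, 8.5) = (33.8, 8.50). Since SU ⟂ UM (tangency), |SM| = √(8.5² + 19.8²) = 21.5 regardless of where U sits on A1. So M lies on both circle(W, 53.57) and circle(S, 21.5); the above-WH intersection is M = (47.2, 25.4). U is the foot of the tangent from M: U = (42.0, 6.29).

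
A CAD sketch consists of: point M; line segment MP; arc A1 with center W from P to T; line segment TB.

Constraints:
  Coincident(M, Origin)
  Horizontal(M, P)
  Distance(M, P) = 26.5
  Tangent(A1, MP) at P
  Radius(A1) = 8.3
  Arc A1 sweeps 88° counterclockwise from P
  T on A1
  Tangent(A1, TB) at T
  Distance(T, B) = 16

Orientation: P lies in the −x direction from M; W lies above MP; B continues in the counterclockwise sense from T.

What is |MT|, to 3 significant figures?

19.9

M is at the origin; MP is horizontal with |MP| = 26.5 and P on the −x side, so P = (-26.5, 0.00). Since A1 is tangent to MP there, WP ⟂ MP, so W = P + (0, 8.3) = (-26.5, 8.30). On A1, P sits at bearing -90° from W; an 88° counterclockwise sweep puts T at bearing -2°, so T = W + 8.3·(cos -2°, sin -2°) = (-18.2, 8.01). Then |MT| = |T − M| = 19.9.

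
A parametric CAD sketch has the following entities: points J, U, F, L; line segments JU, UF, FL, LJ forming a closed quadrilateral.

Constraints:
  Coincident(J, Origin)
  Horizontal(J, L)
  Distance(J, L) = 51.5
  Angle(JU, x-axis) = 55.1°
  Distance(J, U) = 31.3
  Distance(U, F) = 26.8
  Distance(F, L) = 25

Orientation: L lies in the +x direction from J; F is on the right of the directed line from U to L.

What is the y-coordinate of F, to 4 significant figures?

0.2859

J is at the origin; JL is horizontal with |JL| = 51.5 and L in +x, so L = (51.5, 0). JU runs at 55.1° with |JU| = 31.3, so U = (17.91, 25.67). F is determined by |UF| = 26.8 and |FL| = 25.0 together: it lies at the intersection of circle(U, 26.8) and circle(L, 25.0). With |UL| = 42.28, the foot of the radical line on UL is 22.24 from U and the perpendicular offset is √(26.8² − 22.24²) = 14.95. Taking the right-of-UL solution: F = (26.50, 0.2859).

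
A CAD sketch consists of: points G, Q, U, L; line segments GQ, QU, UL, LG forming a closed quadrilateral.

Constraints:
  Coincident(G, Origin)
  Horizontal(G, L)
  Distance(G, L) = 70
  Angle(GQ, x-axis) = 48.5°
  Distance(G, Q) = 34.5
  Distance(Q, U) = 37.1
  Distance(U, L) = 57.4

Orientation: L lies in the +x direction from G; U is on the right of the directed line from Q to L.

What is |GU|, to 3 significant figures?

16.8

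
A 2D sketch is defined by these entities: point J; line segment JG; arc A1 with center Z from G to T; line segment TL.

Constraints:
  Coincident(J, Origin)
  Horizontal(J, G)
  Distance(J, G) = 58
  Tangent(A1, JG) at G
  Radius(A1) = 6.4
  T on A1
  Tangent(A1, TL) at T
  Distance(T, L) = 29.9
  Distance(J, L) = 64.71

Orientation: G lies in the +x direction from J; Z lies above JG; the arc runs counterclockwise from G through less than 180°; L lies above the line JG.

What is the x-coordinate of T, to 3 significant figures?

64.0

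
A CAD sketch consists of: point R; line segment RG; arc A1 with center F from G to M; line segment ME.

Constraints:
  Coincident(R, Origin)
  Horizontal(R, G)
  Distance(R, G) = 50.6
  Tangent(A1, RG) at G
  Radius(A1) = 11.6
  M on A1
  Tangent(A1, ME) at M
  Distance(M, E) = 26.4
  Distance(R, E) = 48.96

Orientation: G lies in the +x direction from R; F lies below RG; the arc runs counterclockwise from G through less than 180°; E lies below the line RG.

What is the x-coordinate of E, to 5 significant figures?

34.030

Checks: |FM| = 11.60 ✓; ∠(FM, ME) = 90.00° ✓; |ME| = 26.40 ✓; |RE| = 48.96 ✓.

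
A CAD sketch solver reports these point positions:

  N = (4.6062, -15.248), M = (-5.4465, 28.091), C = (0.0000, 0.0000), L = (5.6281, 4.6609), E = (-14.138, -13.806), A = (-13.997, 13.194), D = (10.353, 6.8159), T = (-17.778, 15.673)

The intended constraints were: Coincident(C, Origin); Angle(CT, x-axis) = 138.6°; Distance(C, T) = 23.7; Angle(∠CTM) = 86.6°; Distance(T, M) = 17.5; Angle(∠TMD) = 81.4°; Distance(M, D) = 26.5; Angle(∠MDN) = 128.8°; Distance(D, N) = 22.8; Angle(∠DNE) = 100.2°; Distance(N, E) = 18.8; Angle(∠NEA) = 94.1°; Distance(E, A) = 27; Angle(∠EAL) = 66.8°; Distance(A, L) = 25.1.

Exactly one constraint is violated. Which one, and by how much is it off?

Distance(A, L) = 25.1 — off by 3.70.

C = (0.00, 0.00) ✓; CT at 138.6° ✓; |CT| = 23.70 ✓; ∠CTM = 86.60° ✓; |TM| = 17.50 ✓; ∠TMD = 81.40° ✓; |MD| = 26.50 ✓; ∠MDN = 128.8° ✓; |DN| = 22.80 ✓; ∠DNE = 100.2° ✓; |NE| = 18.80 ✓; ∠NEA = 94.10° ✓; |EA| = 27.00 ✓; ∠EAL = 66.80° ✓; |AL| = 21.40 ✗.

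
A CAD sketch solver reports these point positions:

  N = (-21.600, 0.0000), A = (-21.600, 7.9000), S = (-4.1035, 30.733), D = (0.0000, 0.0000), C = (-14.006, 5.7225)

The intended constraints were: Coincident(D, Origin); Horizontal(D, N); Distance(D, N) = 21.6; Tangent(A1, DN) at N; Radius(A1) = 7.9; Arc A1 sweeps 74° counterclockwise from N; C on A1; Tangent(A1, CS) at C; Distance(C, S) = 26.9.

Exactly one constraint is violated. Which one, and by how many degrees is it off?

Tangent(A1, CS) at C — off by 5.60°.

D = (0.00, 0.00) ✓; D.y = 0.00, N.y = 0.00 ✓; |DN| = 21.60 ✓; ∠(AN, ND) = 90.00° ✓; |AN| = 7.900 ✓; bearing(A→C) − bearing(A→N) = 74.00° ✓; |AC| = 7.900 ✓; ∠(AC, CS) = 95.60° ✗; |CS| = 26.90 ✓.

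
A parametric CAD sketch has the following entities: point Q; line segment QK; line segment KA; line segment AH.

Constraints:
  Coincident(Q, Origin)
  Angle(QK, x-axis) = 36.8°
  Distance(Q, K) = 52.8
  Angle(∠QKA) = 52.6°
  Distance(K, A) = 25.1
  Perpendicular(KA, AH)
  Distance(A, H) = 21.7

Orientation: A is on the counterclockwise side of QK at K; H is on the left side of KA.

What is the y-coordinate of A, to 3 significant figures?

38.5

Q is at the origin; QK runs at 36.8° with length 52.8, so K = 52.8·(cos 36.8°, sin 36.8°) = (42.3, 31.6). ∠QKA = 52.6°, so KA runs at 36.8° + (180° − 52.6°) = 164° from the x-axis; with |KA| = 25.1, A = K + 25.1·(cos 164°, sin 164°) = (18.1, 38.5). So A.y = 38.5.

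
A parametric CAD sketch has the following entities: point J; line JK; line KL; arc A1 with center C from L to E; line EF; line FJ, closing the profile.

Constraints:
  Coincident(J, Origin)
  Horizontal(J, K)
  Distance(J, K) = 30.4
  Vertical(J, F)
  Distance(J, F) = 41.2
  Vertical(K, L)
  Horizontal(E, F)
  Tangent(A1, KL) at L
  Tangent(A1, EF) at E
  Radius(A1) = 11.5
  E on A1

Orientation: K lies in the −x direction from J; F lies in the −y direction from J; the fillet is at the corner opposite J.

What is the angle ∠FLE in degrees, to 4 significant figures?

24.28°

The virtual corner opposite J is at (-30.40, -41.20). Tangency of A1 to KL means the radius CL is perpendicular to KL and the tangent condition forces CE to be normal to EF, with radius 11.5, so the center C sits 11.5 in from both sides at C = (-18.90, -29.70). That places the tangent points at L = (-30.40, -29.70) on KL and E = (-18.90, -41.20) on EF. Then cos ∠FLE = LF·LE / (|LF||LE|), giving 24.28°.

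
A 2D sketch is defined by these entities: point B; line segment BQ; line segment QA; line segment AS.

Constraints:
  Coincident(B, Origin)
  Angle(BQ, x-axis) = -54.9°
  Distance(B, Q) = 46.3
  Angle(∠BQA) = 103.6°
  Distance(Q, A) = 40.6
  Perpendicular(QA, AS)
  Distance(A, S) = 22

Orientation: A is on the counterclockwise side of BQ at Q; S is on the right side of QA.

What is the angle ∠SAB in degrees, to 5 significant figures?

131.15°

∠BQA = 103.6°, so QA runs at -54.9° + (180° − 103.6°) = 21.500° from the x-axis; with |QA| = 40.6, A = Q + 40.6·(cos 21.500°, sin 21.500°) = (64.398, -23.000). QA ⟂ AS; with |AS| = 22.0 on the right of QA, S = A + 22.0·(0.36650, -0.93042) = (72.461, -43.470). Then cos ∠SAB = AS·AB / (|AS||AB|), giving 131.15°.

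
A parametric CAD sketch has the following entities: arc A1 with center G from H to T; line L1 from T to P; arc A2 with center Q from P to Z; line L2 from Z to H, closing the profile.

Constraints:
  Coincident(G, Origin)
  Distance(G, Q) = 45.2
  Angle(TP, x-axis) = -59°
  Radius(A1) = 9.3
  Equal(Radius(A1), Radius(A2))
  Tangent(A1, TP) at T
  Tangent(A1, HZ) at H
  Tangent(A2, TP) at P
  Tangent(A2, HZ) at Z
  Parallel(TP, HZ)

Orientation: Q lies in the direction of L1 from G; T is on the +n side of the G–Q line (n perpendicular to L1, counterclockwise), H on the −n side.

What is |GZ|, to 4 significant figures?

46.15

Tangency of A1 to both parallel lines with radius 9.3 puts T and H at G ± 9.3·n: T = (7.972, 4.790), H = (-7.972, -4.790). Equal radii place P and Z the same way about Q: P = Q + 9.3·n = (31.25, -33.95), Z = Q − 9.3·n = (15.31, -43.53). Then |GZ| = |Z − G| = 46.15.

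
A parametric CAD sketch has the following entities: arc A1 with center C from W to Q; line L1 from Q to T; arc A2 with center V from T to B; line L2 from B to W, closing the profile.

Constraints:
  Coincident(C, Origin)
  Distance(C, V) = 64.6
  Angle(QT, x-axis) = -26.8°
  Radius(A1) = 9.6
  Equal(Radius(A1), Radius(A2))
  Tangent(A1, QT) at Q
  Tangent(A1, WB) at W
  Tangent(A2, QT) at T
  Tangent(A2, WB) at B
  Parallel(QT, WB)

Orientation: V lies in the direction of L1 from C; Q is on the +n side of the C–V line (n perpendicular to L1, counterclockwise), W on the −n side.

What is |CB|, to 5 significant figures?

65.309

The slot axis is L1's direction at -26.8°, so u = (cos -26.8°, sin -26.8°) = (0.89259, -0.45088) and n = (−sin -26.8°, cos -26.8°) = (0.45088, 0.89259). C is at the origin and V lies 64.6 along u from C, so V = 64.6·u = (57.661, -29.127). Tangency of A1 to both parallel lines with radius 9.6 puts Q and W at C ± 9.6·n: Q = (4.3284, 8.5688), W = (-4.3284, -8.5688). Equal radii place T and B the same way about V: T = V + 9.6·n = (61.989, -20.558), B = V − 9.6·n = (53.333, -37.696). Then |CB| = |B − C| = 65.309.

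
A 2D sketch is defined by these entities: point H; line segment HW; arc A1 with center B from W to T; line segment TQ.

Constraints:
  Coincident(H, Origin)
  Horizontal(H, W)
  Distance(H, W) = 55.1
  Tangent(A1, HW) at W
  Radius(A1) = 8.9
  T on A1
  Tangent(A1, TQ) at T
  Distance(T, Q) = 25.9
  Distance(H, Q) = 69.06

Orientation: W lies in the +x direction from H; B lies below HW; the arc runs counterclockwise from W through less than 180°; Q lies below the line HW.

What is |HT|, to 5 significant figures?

48.912

Checks: ∠(BW, WH) = 90.00° ✓; |BT| = 8.900 ✓; ∠(BT, TQ) = 90.00° ✓; |TQ| = 25.90 ✓; |HQ| = 69.06 ✓.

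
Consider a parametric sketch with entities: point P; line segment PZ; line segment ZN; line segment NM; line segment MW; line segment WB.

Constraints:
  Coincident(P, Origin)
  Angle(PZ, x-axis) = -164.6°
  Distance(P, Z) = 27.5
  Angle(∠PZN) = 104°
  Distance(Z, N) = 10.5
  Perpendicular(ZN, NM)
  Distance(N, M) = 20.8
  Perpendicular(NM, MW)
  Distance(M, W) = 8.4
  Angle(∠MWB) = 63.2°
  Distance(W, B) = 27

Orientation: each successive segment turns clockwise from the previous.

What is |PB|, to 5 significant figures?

36.564

P is at the origin; PZ runs at -164.6° with length 27.5, so Z = (-26.513, -7.3028). ∠PZN = 104.0° gives ZN at 119.40° from the x-axis; with |ZN| = 10.5, N = (-31.667, 1.8450). The perpendicularity gives NM at right angles to ZN, so NM runs at 29.400°; with |NM| = 20.8, M = (-13.546, 12.056). NM ⟂ MW, so MW runs at -60.600°; with |MW| = 8.4, W = (-9.4223, 4.7376). ∠MWB = 63.2° gives WB at -177.40° from the x-axis; with |WB| = 27.0, B = (-36.394, 3.5128). Then |PB| = |B − P| = 36.564.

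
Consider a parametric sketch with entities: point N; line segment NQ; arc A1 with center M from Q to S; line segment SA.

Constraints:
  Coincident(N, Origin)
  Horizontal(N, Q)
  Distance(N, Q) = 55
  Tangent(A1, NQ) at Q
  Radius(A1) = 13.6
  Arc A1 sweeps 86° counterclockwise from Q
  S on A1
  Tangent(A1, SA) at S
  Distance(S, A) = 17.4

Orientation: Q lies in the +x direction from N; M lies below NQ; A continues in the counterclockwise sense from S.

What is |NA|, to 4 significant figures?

50.18

N is at the origin; N and Q share the same y with |NQ| = 55.0 and Q on the +x side, so Q = (55.00, 0.000). Tangency of A1 to NQ means the radius MQ is perpendicular to NQ, so M = Q + (0, -13.6) = (55.00, -13.60). On A1, Q sits at bearing 90° from M; an 86° counterclockwise sweep puts S at bearing 176°, so S = M + 13.6·(cos 176°, sin 176°) = (41.43, -12.65). Tangency of A1 to SA means the radius MS is perpendicular to SA, so SA runs along (−sin 176°, cos 176°); with |SA| = 17.4, A = (40.22, -30.01). Then |NA| = |A − N| = 50.18.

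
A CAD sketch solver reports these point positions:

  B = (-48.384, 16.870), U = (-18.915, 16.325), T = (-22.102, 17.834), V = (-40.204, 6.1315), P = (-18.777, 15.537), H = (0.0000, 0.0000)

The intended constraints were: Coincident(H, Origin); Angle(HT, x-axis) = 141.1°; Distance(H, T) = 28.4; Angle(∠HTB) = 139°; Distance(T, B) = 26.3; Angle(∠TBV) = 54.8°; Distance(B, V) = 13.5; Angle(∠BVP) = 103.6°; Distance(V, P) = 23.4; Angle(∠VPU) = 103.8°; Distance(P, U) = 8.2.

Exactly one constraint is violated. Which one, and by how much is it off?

Distance(P, U) = 8.2 — off by 7.40.

H = (0.00, 0.00) ✓; HT at 141.1° ✓; |HT| = 28.40 ✓; ∠HTB = 139.0° ✓; |TB| = 26.30 ✓; ∠TBV = 54.80° ✓; |BV| = 13.50 ✓; ∠BVP = 103.6° ✓; |VP| = 23.40 ✓; ∠VPU = 103.8° ✓; |PU| = 0.8000 ✗.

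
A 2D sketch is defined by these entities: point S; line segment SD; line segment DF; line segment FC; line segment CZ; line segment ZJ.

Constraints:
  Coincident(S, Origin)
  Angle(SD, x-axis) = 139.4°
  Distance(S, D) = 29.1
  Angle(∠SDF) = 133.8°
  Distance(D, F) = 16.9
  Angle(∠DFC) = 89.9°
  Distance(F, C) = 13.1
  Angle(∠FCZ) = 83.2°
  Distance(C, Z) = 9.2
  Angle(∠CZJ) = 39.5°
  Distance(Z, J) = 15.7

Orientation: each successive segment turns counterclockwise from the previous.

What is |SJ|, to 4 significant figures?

44.67

∠FCZ = 83.2° gives CZ at 12.50° from the x-axis; with |CZ| = 9.2, Z = (-28.63, 6.244). ∠CZJ = 39.5° gives ZJ at 153.0° from the x-axis; with |ZJ| = 15.7, J = (-42.62, 13.37). Then |SJ| = |J − S| = 44.67.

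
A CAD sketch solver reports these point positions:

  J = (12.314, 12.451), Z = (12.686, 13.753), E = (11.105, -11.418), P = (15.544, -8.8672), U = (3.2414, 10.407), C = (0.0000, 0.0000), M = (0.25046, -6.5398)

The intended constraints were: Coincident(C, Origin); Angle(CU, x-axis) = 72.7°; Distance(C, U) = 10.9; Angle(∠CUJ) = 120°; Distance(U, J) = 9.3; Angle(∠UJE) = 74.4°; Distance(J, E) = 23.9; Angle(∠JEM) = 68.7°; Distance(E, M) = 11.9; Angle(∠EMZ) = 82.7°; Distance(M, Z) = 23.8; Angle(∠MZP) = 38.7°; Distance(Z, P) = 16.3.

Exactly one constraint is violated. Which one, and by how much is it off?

Distance(Z, P) = 16.3 — off by 6.50.

C = (0.00, 0.00) ✓; CU at 72.70° ✓; |CU| = 10.90 ✓; ∠CUJ = 120.0° ✓; |UJ| = 9.300 ✓; ∠UJE = 74.40° ✓; |JE| = 23.90 ✓; ∠JEM = 68.70° ✓; |EM| = 11.90 ✓; ∠EMZ = 82.70° ✓; |MZ| = 23.80 ✓; ∠MZP = 38.70° ✓; |ZP| = 22.80 ✗.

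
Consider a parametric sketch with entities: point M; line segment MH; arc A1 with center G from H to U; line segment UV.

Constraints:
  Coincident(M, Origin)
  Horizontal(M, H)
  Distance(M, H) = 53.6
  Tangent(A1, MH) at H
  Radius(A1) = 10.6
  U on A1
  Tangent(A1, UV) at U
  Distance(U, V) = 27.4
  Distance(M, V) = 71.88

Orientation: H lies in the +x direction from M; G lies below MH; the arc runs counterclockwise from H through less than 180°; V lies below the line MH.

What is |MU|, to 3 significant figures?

47.8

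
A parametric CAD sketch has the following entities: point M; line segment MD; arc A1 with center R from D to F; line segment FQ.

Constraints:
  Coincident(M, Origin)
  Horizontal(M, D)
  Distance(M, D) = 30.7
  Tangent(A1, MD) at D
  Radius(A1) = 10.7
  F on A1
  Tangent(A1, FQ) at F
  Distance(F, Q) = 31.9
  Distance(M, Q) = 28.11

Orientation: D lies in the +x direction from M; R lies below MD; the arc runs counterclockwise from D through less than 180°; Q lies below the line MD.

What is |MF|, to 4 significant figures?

22.87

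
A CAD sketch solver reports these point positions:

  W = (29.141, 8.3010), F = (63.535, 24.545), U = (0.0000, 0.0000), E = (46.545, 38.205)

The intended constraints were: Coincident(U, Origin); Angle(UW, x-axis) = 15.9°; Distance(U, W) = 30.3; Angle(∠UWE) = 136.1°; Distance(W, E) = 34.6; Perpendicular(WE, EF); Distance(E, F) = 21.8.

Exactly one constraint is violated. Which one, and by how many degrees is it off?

Perpendicular(WE, EF) — off by 8.60°.

U = (0.00, 0.00) ✓; UW at 15.90° ✓; |UW| = 30.30 ✓; ∠UWE = 136.1° ✓; |WE| = 34.60 ✓; ∠(WE, EF) = 98.60° ✗; |EF| = 21.80 ✓.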